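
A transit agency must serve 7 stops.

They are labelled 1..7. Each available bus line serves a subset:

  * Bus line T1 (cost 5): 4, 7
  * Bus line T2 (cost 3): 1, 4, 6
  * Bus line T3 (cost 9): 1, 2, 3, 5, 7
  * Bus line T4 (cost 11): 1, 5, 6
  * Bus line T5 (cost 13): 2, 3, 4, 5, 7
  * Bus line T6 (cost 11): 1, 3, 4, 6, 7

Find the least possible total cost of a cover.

12

T2, T3 together cover every stop (T2 ∪ T3 = {1, 2, 3, 4, 5, 6, 7}); total cost 3 + 9 = 12.
No covering selection has total cost below 12.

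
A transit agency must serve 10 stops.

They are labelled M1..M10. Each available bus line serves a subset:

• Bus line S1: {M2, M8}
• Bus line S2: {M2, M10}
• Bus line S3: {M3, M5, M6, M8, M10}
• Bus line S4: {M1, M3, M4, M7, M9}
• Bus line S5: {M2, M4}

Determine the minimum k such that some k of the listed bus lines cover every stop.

S2 and S3 and S4 together: S2 ∪ S3 ∪ S4 = {M1, M2, M3, M4, M5, M6, M7, M8, M9, M10} — every stop is covered.
Only S4 contains M1, so S4 is forced; the remaining 5 stops need at least 2 more bus lines (each remaining bus line adds at most 4) — so at least 3 bus lines are needed, and 3 is optimal.

3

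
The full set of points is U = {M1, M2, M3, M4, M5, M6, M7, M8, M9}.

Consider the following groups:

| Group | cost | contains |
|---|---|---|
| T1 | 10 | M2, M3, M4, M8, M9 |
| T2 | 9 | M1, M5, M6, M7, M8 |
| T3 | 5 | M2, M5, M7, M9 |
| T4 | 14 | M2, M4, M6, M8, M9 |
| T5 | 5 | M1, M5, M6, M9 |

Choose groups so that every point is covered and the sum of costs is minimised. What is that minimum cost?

T1, T2 together cover every point (T1 ∪ T2 = {M1, M2, M3, M4, M5, M6, M7, M8, M9}); total cost 10 + 9 = 19.
The greedy pick T3, T5, T1 costs 20; no covering selection beats 19.

19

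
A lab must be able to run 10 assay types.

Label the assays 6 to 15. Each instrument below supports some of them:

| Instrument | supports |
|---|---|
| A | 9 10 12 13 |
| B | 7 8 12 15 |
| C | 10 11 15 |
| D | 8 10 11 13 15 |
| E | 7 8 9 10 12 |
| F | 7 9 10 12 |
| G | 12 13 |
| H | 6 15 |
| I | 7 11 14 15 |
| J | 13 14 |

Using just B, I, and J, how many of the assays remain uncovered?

3

Union of B, I, J = {7, 8, 11, 12, 13, 14, 15}.
Not covered: 6, 9, 10 — 3 assays.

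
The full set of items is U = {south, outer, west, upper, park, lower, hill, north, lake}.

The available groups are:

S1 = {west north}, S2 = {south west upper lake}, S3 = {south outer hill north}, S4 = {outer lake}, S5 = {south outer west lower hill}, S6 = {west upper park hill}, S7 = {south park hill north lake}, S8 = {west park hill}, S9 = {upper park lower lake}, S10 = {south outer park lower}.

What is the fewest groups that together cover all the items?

3

Take {S5, S7, S9}. Their union is {south, outer, west, upper, park, lower, hill, north, lake}, which is all 9 items.
No 2 of the 10 groups cover everything (all 45 combinations miss at least one item), so 3 is optimal.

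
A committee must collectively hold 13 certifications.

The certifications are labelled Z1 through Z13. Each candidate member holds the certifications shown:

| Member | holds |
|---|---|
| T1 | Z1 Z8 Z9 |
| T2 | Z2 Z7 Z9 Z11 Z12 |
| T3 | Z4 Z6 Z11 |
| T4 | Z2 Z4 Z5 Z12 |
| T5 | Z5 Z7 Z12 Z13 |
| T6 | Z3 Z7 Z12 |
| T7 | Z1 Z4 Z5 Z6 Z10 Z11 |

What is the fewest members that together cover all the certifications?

T1 and T2 and T5 and T6 and T7 together: T1 ∪ T2 ∪ T5 ∪ T6 ∪ T7 = {Z1, Z2, Z3, Z4, Z5, Z6, Z7, Z8, Z9, Z10, Z11, Z12, Z13} — every certification is covered.
No 4 of the 7 members cover everything (all 35 combinations miss at least one certification), so 5 is optimal.

5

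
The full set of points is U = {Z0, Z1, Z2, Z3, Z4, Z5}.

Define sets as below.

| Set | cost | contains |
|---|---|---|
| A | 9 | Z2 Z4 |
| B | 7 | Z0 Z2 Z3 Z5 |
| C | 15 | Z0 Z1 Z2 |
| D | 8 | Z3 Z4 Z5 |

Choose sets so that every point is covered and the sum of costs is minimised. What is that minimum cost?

23

C, D together cover every point (C ∪ D = {Z0, Z1, Z2, Z3, Z4, Z5}); total cost 15 + 8 = 23.
The greedy pick B, D, C costs 30; no covering selection beats 23.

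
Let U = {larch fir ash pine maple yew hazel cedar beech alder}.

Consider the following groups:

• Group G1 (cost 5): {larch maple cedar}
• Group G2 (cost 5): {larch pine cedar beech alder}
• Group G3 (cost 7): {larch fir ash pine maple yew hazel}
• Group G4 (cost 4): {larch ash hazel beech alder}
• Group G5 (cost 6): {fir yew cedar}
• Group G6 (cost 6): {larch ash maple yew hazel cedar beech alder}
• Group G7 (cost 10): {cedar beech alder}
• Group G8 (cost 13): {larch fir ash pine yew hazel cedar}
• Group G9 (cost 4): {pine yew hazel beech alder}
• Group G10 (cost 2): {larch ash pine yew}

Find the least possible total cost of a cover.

12

G2, G3 together cover every element (G2 ∪ G3 = {larch, fir, ash, pine, maple, yew, hazel, cedar, beech, alder}); total cost 5 + 7 = 12.
The greedy pick G10, G6, G5 costs 14; no covering selection beats 12.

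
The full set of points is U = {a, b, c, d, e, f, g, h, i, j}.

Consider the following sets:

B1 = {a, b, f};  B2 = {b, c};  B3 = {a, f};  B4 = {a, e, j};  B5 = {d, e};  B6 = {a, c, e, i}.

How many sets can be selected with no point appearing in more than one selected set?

B2, B3, B5 are pairwise disjoint (B2={b,c}; B3={a,f}; B5={d,e}).
Every remaining set overlaps one of these, and no 4 of the listed sets are pairwise disjoint, so 3 is the maximum.

3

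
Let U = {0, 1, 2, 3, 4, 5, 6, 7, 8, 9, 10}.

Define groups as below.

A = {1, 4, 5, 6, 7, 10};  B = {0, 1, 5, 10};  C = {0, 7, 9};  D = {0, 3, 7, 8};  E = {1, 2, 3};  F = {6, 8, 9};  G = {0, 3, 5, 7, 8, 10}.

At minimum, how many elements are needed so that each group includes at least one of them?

The 3 elements {1, 6, 7} hit every group.
No choice of 2 elements meets every group, so 3 is the minimum.

3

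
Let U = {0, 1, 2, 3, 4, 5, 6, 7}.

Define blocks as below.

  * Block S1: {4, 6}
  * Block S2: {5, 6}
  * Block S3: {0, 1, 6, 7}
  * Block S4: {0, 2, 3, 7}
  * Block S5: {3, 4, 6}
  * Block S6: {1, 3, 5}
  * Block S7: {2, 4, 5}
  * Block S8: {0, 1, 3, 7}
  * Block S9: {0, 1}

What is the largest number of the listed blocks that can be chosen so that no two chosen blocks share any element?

S3, S7 are pairwise disjoint (S3={0,1,6,7}; S7={2,4,5}).
Every remaining block overlaps one of these, and no 3 of the listed blocks are pairwise disjoint, so 2 is the maximum.

2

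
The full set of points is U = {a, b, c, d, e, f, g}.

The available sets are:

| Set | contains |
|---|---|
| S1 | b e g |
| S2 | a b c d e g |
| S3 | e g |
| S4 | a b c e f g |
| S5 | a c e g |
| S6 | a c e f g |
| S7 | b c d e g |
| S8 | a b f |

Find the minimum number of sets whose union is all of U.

2

S2 and S8 cover everything between them: the union {a, b, c, d, e, f, g} is all of U.
No single set has all 7 points (the largest, S2, has 6), so 2 is optimal.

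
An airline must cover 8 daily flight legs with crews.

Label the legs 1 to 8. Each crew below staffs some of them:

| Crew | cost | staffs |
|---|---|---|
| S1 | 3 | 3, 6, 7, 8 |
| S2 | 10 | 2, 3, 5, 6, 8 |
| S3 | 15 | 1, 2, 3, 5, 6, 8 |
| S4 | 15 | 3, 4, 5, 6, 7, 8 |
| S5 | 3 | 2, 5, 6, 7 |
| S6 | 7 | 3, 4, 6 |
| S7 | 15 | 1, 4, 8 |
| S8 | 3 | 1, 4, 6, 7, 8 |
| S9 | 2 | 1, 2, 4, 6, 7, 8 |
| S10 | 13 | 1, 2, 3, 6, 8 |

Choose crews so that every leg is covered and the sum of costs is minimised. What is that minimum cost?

8

S1, S5, S9 together cover every leg (S1 ∪ S5 ∪ S9 = {1, 2, 3, 4, 5, 6, 7, 8}); total cost 3 + 3 + 2 = 8.
No covering selection has total cost below 8.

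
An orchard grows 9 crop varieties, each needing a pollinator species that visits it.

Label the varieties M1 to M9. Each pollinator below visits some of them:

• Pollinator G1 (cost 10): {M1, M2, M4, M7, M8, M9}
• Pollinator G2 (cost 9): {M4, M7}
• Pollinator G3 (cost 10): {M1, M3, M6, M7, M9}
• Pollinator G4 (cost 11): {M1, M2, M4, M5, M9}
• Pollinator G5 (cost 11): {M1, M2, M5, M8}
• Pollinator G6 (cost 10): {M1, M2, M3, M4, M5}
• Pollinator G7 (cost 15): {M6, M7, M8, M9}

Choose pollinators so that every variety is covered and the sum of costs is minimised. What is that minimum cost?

25

G6, G7 together cover every variety (G6 ∪ G7 = {M1, M2, M3, M4, M5, M6, M7, M8, M9}); total cost 10 + 15 = 25.
The greedy pick G1, G3, G6 costs 30; no covering selection beats 25.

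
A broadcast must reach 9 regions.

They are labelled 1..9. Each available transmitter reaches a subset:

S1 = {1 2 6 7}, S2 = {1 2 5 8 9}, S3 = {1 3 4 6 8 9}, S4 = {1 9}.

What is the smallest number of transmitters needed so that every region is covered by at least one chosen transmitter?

Take {S1, S2, S3}. Their union is {1, 2, 3, 4, 5, 6, 7, 8, 9}, which is all 9 regions.
Only S3 contains 3, so S3 is forced; the remaining 3 regions need at least 2 more transmitters (each remaining transmitter adds at most 2) — so at least 3 transmitters are needed, and 3 is optimal.

3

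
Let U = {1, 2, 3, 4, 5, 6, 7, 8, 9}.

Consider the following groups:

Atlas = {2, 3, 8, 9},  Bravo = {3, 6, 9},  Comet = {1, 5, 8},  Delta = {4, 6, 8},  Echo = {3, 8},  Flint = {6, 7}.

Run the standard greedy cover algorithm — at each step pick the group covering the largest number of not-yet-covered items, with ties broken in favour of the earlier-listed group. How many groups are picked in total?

4

Greedy: pick Atlas (covers 4 new) → pick Comet (covers 2 new) → pick Delta (covers 2 new) → pick Flint (covers 1 new). Total picks: 4.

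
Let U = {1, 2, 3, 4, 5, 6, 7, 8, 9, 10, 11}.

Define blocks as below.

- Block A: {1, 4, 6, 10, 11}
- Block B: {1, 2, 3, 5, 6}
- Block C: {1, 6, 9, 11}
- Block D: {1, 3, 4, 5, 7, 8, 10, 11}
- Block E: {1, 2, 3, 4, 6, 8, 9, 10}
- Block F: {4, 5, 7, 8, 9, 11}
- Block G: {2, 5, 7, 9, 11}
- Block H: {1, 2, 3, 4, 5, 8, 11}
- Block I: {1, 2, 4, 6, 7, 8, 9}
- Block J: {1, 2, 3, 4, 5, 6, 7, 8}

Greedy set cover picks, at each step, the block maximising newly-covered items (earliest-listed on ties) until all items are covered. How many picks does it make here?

2

Greedy: pick D (covers 8 new) → pick E (covers 3 new). Total picks: 2.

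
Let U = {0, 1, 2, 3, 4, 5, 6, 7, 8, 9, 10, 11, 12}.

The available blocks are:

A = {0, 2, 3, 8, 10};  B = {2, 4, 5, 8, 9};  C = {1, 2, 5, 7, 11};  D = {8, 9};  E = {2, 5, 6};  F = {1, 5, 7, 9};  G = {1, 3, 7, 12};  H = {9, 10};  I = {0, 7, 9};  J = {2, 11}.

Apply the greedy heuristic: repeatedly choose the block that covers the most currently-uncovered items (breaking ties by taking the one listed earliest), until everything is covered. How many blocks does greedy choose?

Greedy: pick A (covers 5 new) → pick C (covers 4 new) → pick B (covers 2 new) → pick E (covers 1 new) → pick G (covers 1 new). Total picks: 5.

5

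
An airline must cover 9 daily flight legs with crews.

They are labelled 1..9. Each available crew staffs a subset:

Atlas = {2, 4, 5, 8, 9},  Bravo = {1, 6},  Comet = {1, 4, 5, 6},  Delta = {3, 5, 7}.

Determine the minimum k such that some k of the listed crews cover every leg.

Take {Atlas, Bravo, Delta}. Their union is {1, 2, 3, 4, 5, 6, 7, 8, 9}, which is all 9 legs.
Only Atlas contains 2, so Atlas is forced; the remaining 4 legs need at least 2 more crews (each remaining crew adds at most 2) — so at least 3 crews are needed, and 3 is optimal.

3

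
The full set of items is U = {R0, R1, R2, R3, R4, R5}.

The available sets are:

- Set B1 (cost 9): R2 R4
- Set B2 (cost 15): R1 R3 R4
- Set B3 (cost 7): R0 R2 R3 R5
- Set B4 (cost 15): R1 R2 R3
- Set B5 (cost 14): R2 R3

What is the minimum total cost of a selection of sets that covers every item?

B2, B3 together cover every item (B2 ∪ B3 = {R0, R1, R2, R3, R4, R5}); total cost 15 + 7 = 22.
No covering selection has total cost below 22.

22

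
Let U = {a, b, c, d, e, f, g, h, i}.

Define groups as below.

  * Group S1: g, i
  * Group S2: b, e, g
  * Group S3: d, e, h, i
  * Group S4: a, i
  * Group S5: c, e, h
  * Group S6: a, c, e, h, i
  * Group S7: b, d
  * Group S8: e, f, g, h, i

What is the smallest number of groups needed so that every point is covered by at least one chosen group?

3

S6, S7, and S8 cover everything between them: the union {a, b, c, d, e, f, g, h, i} is all of U.
Only S8 contains f, so S8 is forced; the remaining 4 points need at least 2 more groups (each remaining group adds at most 2) — so at least 3 groups are needed, and 3 is optimal.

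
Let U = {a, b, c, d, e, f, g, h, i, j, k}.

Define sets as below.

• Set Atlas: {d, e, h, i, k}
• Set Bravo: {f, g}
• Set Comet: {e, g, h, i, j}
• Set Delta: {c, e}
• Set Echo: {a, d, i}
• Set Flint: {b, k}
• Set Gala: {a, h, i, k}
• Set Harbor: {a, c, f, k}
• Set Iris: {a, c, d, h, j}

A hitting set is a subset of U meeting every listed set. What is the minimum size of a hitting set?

4

Take T = {a, e, g, k}. Each listed set contains at least one of these, so T is a hitting set of size 4.
The sets Bravo, Delta, Echo, Flint are pairwise disjoint, so any hitting set needs a separate point for each — at least 4. Hence 4 is optimal.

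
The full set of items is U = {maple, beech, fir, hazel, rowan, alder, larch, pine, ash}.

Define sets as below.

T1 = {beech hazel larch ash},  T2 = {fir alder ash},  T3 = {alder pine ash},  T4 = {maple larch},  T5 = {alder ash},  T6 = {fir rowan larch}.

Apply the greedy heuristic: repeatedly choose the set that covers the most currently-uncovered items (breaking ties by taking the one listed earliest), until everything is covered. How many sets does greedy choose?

Greedy: pick T1 (covers 4 new) → pick T2 (covers 2 new) → pick T3 (covers 1 new) → pick T4 (covers 1 new) → pick T6 (covers 1 new). Total picks: 5.
(The true minimum cover uses only 4 sets, so greedy is not optimal here.)

5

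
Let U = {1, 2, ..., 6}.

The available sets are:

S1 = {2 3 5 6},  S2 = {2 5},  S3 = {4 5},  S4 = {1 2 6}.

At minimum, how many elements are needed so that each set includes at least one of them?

2

H = {5, 6} meets every set (each contains at least one member of H), and |H| = 2.
The sets S3, S4 are pairwise disjoint, so any hitting set needs a separate element for each — at least 2. Hence 2 is optimal.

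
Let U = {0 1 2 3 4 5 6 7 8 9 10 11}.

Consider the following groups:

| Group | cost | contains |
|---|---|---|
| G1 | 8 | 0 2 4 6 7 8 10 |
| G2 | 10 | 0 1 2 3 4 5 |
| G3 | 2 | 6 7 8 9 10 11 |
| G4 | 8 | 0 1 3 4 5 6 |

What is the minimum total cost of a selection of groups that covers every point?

G2, G3 together cover every point (G2 ∪ G3 = {0, 1, 2, 3, 4, 5, 6, 7, 8, 9, 10, 11}); total cost 10 + 2 = 12.
The greedy pick G3, G4, G1 costs 18; no covering selection beats 12.

12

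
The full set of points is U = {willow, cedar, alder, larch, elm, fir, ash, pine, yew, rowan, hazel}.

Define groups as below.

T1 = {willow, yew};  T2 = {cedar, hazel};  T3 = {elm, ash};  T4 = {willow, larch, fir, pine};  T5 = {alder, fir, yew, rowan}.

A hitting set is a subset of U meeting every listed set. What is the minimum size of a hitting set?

Take H = {willow, cedar, alder, elm}. Each listed group contains at least one of these, so H is a hitting set of size 4.
No choice of 3 points meets every group, so 4 is the minimum.

4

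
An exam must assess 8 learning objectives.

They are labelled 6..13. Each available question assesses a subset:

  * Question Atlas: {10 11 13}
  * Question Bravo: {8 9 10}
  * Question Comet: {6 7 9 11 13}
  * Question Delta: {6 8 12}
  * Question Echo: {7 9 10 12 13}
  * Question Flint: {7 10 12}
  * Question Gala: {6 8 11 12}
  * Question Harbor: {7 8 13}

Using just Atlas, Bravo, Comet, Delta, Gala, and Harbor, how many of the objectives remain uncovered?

0

Union of Atlas, Bravo, Comet, Delta, Gala, Harbor = {6, 7, 8, 9, 10, 11, 12, 13} — that's every objective, so 0 are uncovered.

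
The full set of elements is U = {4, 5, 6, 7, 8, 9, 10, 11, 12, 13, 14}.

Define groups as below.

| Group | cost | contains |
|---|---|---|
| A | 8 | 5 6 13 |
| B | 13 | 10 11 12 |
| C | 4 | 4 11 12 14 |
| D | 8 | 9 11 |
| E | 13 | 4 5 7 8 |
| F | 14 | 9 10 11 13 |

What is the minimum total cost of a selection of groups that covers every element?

A, C, E, F together cover every element (A ∪ C ∪ E ∪ F = {4, 5, 6, 7, 8, 9, 10, 11, 12, 13, 14}); total cost 8 + 4 + 13 + 14 = 39.
No covering selection has total cost below 39.

39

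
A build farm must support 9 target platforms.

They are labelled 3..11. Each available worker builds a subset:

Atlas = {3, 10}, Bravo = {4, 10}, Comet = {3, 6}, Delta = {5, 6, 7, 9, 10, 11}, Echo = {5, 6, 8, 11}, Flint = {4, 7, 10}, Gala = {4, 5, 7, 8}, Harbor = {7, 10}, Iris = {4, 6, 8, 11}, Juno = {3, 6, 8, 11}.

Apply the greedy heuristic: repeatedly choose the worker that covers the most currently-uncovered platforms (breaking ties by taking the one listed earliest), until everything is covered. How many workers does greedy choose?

Greedy: pick Delta (covers 6 new) → pick Gala (covers 2 new) → pick Atlas (covers 1 new). Total picks: 3.

3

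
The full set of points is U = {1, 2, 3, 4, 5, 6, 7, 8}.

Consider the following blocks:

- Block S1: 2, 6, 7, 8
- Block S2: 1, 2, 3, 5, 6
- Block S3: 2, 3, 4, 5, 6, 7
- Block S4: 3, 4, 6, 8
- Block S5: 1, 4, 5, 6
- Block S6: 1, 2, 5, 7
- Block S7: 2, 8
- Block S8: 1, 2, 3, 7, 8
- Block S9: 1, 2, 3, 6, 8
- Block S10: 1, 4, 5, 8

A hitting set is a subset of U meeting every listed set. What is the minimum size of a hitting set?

2

Take H = {2, 4}. Each listed block contains at least one of these, so H is a hitting set of size 2.
The blocks S5, S7 are pairwise disjoint, so any hitting set needs a separate point for each — at least 2. Hence 2 is optimal.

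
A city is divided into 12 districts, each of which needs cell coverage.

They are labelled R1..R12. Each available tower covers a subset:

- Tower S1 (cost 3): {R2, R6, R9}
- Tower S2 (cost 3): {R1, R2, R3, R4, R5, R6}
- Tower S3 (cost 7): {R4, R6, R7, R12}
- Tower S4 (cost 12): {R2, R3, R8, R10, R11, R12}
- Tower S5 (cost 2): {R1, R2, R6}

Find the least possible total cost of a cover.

25

S1, S2, S3, S4 together cover every district (S1 ∪ S2 ∪ S3 ∪ S4 = {R1, R2, R3, R4, R5, R6, R7, R8, R9, R10, R11, R12}); total cost 3 + 3 + 7 + 12 = 25.
No covering selection has total cost below 25.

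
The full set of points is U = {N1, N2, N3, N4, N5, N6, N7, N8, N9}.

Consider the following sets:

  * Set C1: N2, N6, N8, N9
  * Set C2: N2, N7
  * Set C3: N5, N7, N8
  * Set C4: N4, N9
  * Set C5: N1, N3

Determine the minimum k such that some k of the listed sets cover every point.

Take {C1, C3, C4, C5}. Their union is {N1, N2, N3, N4, N5, N6, N7, N8, N9}, which is all 9 points.
Only C4 contains N4, so C4 is forced; the remaining 7 points need at least 3 more sets (each remaining set adds at most 3) — so at least 4 sets are needed, and 4 is optimal.

4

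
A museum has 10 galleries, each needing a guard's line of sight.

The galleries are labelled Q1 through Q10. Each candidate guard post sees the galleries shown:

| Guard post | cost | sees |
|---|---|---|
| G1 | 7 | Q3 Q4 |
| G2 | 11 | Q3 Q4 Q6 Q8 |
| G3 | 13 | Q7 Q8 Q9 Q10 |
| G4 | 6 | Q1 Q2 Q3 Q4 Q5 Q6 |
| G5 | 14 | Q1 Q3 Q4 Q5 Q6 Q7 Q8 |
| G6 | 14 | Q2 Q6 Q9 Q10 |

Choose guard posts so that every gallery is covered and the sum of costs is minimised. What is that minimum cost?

19

G3, G4 together cover every gallery (G3 ∪ G4 = {Q1, Q2, Q3, Q4, Q5, Q6, Q7, Q8, Q9, Q10}); total cost 13 + 6 = 19.
No covering selection has total cost below 19.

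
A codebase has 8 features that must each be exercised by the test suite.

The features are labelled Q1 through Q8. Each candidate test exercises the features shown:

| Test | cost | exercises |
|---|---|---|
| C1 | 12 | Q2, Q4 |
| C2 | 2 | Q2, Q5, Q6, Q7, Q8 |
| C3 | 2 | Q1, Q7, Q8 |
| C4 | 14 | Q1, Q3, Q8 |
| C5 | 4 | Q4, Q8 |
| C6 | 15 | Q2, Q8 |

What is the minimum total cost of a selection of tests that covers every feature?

20

C2, C4, C5 together cover every feature (C2 ∪ C4 ∪ C5 = {Q1, Q2, Q3, Q4, Q5, Q6, Q7, Q8}); total cost 2 + 14 + 4 = 20.
The greedy pick C2, C3, C5, C4 costs 22; no covering selection beats 20.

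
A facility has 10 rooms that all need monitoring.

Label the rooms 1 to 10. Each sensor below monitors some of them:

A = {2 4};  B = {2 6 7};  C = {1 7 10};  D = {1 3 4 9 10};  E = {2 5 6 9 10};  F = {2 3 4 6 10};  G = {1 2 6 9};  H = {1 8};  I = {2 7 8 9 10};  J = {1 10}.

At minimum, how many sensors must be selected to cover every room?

Take {D, E, I}. Their union is {1, 2, 3, 4, 5, 6, 7, 8, 9, 10}, which is all 10 rooms.
Only E contains 5, so E is forced; the remaining 5 rooms need at least 2 more sensors (each remaining sensor adds at most 3) — so at least 3 sensors are needed, and 3 is optimal.

3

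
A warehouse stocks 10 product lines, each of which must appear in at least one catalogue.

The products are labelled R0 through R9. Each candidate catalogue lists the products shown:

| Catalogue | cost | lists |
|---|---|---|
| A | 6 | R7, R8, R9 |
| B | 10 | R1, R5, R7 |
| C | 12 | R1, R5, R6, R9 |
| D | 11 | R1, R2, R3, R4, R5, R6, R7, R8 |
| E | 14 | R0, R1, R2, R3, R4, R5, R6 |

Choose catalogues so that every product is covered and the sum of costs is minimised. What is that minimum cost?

20

A, E together cover every product (A ∪ E = {R0, R1, R2, R3, R4, R5, R6, R7, R8, R9}); total cost 6 + 14 = 20.
The greedy pick D, A, E costs 31; no covering selection beats 20.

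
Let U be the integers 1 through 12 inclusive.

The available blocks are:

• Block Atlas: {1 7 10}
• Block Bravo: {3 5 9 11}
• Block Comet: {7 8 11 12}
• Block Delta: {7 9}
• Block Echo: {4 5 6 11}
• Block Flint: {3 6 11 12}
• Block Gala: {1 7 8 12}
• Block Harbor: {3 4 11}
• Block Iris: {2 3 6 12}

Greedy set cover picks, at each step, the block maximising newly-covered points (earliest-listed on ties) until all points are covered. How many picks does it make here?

5

Greedy: pick Bravo (covers 4 new) → pick Gala (covers 4 new) → pick Echo (covers 2 new) → pick Atlas (covers 1 new) → pick Iris (covers 1 new). Total picks: 5.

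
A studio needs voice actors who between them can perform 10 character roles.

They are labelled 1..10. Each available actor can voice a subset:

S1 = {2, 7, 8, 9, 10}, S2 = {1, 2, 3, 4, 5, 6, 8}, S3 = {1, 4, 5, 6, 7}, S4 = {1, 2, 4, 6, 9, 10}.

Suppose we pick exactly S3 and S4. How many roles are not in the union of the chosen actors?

2

Union of S3, S4 = {1, 2, 4, 5, 6, 7, 9, 10}.
Not covered: 3, 8 — 2 roles.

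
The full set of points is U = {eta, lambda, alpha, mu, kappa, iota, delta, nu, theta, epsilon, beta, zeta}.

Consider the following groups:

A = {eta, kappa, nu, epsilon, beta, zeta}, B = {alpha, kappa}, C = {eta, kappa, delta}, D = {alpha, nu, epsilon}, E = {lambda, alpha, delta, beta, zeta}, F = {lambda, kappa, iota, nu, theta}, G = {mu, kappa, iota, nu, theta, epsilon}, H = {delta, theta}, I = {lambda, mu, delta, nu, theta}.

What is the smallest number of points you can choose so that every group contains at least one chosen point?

The 3 points {alpha, kappa, delta} hit every group.
No choice of 2 points meets every group, so 3 is the minimum.

3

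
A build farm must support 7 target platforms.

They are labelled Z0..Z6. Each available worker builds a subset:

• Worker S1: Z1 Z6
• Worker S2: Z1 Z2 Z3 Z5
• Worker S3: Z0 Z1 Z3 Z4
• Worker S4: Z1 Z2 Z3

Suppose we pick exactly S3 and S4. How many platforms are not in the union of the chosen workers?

2

Union of S3, S4 = {Z0, Z1, Z2, Z3, Z4}.
Not covered: Z5, Z6 — 2 platforms.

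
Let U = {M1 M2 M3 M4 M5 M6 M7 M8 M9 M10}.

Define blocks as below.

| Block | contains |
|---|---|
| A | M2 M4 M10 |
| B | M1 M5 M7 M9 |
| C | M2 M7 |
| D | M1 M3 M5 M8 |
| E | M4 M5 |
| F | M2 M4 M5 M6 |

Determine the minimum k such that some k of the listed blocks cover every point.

4

A and B and D and F together: A ∪ B ∪ D ∪ F = {M1, M2, M3, M4, M5, M6, M7, M8, M9, M10} — every point is covered.
No 3 of the 6 blocks cover everything (all 20 combinations miss at least one point), so 4 is optimal.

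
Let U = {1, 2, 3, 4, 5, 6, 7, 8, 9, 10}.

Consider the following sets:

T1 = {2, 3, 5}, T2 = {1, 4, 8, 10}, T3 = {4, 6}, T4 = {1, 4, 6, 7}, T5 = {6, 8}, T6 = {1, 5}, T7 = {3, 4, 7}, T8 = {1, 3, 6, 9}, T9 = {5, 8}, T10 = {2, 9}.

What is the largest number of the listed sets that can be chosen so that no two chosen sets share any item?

4

T5, T6, T7, T10 are pairwise disjoint (T5={6,8}; T6={1,5}; T7={3,4,7}; T10={2,9}).
Every remaining set overlaps one of these, and no 5 of the listed sets are pairwise disjoint, so 4 is the maximum.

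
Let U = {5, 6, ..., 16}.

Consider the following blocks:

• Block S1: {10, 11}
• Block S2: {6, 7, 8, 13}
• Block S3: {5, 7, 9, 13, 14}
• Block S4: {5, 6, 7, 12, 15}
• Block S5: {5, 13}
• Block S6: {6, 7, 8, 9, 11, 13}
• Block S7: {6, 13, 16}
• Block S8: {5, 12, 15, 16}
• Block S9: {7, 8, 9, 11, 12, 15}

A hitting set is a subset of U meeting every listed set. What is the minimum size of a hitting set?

Take H = {5, 11, 13}. Each listed block contains at least one of these, so H is a hitting set of size 3.
The blocks S1, S2, S8 are pairwise disjoint, so any hitting set needs a separate element for each — at least 3. Hence 3 is optimal.

3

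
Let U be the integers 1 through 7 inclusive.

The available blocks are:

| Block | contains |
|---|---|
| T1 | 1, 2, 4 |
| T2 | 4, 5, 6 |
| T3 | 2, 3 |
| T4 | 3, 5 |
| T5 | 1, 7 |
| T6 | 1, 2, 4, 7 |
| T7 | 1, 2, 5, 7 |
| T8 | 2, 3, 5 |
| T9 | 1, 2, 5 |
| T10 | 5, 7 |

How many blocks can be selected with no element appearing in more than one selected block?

T2, T3, T5 are pairwise disjoint (T2={4,5,6}; T3={2,3}; T5={1,7}).
Every remaining block overlaps one of these, and no 4 of the listed blocks are pairwise disjoint, so 3 is the maximum.

3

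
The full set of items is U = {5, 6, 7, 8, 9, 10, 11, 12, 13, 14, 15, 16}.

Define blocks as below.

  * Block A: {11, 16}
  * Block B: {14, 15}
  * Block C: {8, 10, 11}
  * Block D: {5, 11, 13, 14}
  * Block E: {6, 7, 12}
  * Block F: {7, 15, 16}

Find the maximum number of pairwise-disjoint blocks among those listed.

3

A, B, E are pairwise disjoint (A={11,16}; B={14,15}; E={6,7,12}).
Every remaining block overlaps one of these, and no 4 of the listed blocks are pairwise disjoint, so 3 is the maximum.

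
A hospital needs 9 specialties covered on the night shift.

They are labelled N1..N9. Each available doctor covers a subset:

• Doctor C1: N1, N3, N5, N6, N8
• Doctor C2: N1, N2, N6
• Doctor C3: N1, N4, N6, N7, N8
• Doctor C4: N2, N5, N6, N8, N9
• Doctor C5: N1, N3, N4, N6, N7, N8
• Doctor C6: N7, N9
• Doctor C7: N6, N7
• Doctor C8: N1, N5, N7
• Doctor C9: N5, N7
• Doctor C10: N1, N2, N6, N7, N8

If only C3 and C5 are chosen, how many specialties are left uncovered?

Union of C3, C5 = {N1, N3, N4, N6, N7, N8}.
Not covered: N2, N5, N9 — 3 specialties.

3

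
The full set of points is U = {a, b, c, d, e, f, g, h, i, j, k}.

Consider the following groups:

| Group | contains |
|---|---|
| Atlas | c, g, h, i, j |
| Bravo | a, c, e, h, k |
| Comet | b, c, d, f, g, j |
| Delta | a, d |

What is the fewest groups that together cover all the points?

Atlas and Bravo and Comet together: Atlas ∪ Bravo ∪ Comet = {a, b, c, d, e, f, g, h, i, j, k} — every point is covered.
Only Comet contains b, so Comet is forced; the remaining 5 points need at least 2 more groups (each remaining group adds at most 4) — so at least 3 groups are needed, and 3 is optimal.

3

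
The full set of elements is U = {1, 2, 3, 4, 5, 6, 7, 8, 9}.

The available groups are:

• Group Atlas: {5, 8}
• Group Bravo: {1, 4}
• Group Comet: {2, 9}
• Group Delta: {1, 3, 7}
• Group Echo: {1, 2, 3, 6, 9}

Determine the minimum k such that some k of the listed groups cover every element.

4

Atlas, Bravo, Delta, and Echo cover everything between them: the union {1, 2, 3, 4, 5, 6, 7, 8, 9} is all of U.
No 3 of the 5 groups cover everything (all 10 combinations miss at least one element), so 4 is optimal.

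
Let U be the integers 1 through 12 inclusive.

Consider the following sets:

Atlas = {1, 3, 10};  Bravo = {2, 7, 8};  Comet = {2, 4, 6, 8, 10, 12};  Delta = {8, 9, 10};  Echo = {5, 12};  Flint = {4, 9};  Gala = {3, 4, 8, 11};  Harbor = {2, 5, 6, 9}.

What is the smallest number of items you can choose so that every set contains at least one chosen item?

4

The 4 items {2, 3, 5, 9} hit every set.
The sets Atlas, Bravo, Echo, Flint are pairwise disjoint, so any hitting set needs a separate item for each — at least 4. Hence 4 is optimal.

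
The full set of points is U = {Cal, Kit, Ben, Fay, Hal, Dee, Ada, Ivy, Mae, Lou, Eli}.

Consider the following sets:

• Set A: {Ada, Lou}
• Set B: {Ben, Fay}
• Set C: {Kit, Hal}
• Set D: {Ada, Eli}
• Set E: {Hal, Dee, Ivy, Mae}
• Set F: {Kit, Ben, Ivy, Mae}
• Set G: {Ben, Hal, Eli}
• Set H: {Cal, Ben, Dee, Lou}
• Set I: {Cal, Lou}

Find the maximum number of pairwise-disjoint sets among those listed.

4

B, D, E, I are pairwise disjoint (B={Ben,Fay}; D={Ada,Eli}; E={Hal,Dee,Ivy,Mae}; I={Cal,Lou}).
Every remaining set overlaps one of these, and no 5 of the listed sets are pairwise disjoint, so 4 is the maximum.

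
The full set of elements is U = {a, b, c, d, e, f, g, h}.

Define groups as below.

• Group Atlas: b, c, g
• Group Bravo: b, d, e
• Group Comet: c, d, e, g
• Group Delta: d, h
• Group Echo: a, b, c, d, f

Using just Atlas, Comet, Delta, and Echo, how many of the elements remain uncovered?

0

Union of Atlas, Comet, Delta, Echo = {a, b, c, d, e, f, g, h} — that's every element, so 0 are uncovered.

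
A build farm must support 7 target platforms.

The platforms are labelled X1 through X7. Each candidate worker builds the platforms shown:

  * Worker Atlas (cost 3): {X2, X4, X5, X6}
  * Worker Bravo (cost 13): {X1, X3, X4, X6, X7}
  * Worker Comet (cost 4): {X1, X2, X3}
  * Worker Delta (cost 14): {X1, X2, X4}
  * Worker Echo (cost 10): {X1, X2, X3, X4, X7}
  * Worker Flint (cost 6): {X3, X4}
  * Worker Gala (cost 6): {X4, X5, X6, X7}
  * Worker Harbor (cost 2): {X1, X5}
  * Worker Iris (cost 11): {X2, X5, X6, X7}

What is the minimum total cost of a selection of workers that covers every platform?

Comet, Gala together cover every platform (Comet ∪ Gala = {X1, X2, X3, X4, X5, X6, X7}); total cost 4 + 6 = 10.
The greedy pick Atlas, Comet, Gala costs 13; no covering selection beats 10.

10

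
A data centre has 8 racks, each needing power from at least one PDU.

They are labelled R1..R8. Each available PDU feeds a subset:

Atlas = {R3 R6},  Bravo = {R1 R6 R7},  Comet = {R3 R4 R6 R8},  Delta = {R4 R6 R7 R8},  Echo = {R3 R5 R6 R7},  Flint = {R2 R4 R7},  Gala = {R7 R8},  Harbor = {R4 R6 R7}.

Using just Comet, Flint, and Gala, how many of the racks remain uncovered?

2

Union of Comet, Flint, Gala = {R2, R3, R4, R6, R7, R8}.
Not covered: R1, R5 — 2 racks.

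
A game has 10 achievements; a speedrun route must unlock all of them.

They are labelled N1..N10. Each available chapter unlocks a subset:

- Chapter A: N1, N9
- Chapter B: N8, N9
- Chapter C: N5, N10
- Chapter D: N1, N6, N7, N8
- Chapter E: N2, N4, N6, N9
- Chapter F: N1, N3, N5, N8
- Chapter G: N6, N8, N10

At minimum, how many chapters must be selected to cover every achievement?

4

Take {C, D, E, F}. Their union is {N1, N2, N3, N4, N5, N6, N7, N8, N9, N10}, which is all 10 achievements.
No 3 of the 7 chapters cover everything (all 35 combinations miss at least one achievement), so 4 is optimal.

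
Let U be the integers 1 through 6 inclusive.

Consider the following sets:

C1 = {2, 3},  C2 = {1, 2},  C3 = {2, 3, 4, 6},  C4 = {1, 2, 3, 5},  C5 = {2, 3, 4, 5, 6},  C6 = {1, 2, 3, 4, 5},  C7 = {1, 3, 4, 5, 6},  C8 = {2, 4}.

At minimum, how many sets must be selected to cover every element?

2

C6 and C7 together: C6 ∪ C7 = {1, 2, 3, 4, 5, 6} — every element is covered.
No single set has all 6 elements (the largest, C5, has 5), so 2 is optimal.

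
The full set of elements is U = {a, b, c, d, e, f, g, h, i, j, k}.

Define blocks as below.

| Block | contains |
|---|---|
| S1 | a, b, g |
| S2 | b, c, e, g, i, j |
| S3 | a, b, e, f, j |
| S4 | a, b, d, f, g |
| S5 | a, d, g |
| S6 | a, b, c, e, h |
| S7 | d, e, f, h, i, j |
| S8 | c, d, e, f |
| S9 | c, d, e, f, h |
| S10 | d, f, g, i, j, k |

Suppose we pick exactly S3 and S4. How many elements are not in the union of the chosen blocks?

Union of S3, S4 = {a, b, d, e, f, g, j}.
Not covered: c, h, i, k — 4 elements.

4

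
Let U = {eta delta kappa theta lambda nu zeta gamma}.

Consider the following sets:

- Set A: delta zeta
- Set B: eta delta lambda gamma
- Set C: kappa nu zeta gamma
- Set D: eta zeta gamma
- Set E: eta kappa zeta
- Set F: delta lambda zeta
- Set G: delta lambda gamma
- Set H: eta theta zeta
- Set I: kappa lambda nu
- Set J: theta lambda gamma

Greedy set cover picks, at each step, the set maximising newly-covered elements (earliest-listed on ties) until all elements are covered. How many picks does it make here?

3

Greedy: pick B (covers 4 new) → pick C (covers 3 new) → pick H (covers 1 new). Total picks: 3.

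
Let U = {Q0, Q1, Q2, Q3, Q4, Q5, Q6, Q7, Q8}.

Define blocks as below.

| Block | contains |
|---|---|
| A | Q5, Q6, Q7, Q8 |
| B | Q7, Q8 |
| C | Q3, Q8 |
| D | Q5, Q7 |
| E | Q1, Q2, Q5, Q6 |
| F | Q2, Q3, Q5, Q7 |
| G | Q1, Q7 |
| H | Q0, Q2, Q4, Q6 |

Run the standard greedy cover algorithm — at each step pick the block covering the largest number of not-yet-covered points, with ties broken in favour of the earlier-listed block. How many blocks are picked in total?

4

Greedy: pick A (covers 4 new) → pick H (covers 3 new) → pick C (covers 1 new) → pick E (covers 1 new). Total picks: 4.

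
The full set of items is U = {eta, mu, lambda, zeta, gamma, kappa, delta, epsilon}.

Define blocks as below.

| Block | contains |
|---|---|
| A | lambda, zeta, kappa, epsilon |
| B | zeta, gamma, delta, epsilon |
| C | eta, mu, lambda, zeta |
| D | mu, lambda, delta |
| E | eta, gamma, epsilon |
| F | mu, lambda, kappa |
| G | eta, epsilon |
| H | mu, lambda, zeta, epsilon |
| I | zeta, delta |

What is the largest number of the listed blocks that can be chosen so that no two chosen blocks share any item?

3

E, F, I are pairwise disjoint (E={eta,gamma,epsilon}; F={mu,lambda,kappa}; I={zeta,delta}).
Every remaining block overlaps one of these, and no 4 of the listed blocks are pairwise disjoint, so 3 is the maximum.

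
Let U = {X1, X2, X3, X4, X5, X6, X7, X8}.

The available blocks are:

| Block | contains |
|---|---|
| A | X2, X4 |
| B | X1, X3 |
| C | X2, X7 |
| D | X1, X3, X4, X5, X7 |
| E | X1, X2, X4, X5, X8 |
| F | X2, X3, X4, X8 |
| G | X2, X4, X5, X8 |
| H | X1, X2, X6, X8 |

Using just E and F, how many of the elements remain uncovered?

Union of E, F = {X1, X2, X3, X4, X5, X8}.
Not covered: X6, X7 — 2 elements.

2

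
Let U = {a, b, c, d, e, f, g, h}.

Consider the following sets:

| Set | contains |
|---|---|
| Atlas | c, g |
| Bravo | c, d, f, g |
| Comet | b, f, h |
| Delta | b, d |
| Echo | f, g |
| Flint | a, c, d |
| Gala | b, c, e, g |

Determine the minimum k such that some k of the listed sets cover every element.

3

Comet, Flint, and Gala cover everything between them: the union {a, b, c, d, e, f, g, h} is all of U.
Only Flint contains a, so Flint is forced; the remaining 5 elements need at least 2 more sets (each remaining set adds at most 3) — so at least 3 sets are needed, and 3 is optimal.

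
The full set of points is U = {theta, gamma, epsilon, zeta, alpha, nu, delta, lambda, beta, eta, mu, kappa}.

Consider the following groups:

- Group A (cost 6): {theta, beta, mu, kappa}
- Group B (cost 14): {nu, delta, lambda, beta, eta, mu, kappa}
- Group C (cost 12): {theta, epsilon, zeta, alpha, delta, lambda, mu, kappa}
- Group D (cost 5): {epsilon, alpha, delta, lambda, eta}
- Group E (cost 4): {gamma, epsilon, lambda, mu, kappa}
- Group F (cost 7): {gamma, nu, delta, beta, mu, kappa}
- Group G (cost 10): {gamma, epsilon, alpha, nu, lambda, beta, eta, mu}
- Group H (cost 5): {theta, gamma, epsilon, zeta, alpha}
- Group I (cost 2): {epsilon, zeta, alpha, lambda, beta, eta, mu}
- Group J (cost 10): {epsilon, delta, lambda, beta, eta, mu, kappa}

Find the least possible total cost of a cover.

14

F, H, I together cover every point (F ∪ H ∪ I = {theta, gamma, epsilon, zeta, alpha, nu, delta, lambda, beta, eta, mu, kappa}); total cost 7 + 5 + 2 = 14.
No covering selection has total cost below 14.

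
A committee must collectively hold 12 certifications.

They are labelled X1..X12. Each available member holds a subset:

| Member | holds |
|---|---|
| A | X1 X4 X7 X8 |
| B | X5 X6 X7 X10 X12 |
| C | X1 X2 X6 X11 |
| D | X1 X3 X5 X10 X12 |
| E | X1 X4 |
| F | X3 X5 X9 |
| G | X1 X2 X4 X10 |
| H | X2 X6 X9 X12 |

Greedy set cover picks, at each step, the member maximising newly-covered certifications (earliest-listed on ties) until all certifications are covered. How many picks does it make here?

Greedy: pick B (covers 5 new) → pick A (covers 3 new) → pick C (covers 2 new) → pick F (covers 2 new). Total picks: 4.

4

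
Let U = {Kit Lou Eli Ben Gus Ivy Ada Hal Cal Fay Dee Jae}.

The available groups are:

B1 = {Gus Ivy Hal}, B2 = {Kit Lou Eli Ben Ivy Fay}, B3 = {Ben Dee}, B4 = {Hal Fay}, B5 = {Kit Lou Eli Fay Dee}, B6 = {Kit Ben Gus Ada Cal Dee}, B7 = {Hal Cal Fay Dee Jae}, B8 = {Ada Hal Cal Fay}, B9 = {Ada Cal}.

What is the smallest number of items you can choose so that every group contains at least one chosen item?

4

Take H = {Ada, Hal, Fay, Dee}. Each listed group contains at least one of these, so H is a hitting set of size 4.
No choice of 3 items meets every group, so 4 is the minimum.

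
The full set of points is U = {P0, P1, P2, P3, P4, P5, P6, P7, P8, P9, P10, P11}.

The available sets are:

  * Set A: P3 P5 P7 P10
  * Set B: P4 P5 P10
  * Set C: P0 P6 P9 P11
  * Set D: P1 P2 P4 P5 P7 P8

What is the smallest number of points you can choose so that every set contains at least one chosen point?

H = {P5, P9} meets every set (each contains at least one member of H), and |H| = 2.
The sets C, D are pairwise disjoint, so any hitting set needs a separate point for each — at least 2. Hence 2 is optimal.

2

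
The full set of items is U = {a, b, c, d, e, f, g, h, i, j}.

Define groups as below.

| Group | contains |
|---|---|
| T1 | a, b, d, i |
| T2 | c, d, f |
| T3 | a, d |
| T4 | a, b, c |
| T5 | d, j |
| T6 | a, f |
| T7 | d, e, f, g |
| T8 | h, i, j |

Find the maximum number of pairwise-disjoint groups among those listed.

3

T4, T7, T8 are pairwise disjoint (T4={a,b,c}; T7={d,e,f,g}; T8={h,i,j}).
Every remaining group overlaps one of these, and no 4 of the listed groups are pairwise disjoint, so 3 is the maximum.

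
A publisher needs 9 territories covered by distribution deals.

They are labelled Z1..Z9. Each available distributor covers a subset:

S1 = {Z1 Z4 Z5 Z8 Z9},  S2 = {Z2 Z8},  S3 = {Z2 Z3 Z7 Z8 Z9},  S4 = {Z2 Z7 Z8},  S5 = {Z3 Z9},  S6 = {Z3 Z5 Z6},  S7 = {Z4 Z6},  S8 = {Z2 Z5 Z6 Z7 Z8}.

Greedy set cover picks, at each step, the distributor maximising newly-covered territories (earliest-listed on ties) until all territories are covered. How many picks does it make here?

3

Greedy: pick S1 (covers 5 new) → pick S3 (covers 3 new) → pick S6 (covers 1 new). Total picks: 3.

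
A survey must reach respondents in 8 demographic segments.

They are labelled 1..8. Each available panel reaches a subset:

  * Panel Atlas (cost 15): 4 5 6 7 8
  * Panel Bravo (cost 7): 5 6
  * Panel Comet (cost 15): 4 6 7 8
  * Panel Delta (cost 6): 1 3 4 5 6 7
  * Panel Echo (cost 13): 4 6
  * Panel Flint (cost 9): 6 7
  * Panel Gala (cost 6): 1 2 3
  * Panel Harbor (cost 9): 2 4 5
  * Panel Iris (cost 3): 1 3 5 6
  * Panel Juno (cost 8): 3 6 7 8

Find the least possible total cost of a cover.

20

Delta, Gala, Juno together cover every segment (Delta ∪ Gala ∪ Juno = {1, 2, 3, 4, 5, 6, 7, 8}); total cost 6 + 6 + 8 = 20.
The greedy pick Iris, Delta, Gala, Juno costs 23; no covering selection beats 20.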